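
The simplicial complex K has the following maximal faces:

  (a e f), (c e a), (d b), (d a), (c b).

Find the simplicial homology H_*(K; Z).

H_0 ≅ Z,  H_1 ≅ Z,  H_2 = 0.

Order the vertices as a < b < c < d < e < f. Listing each simplex with vertices in this order, K has dimension 2 with simplices:

  0-simplices (6): a, b, c, d, e, f
  1-simplices (8): ac, ad, ae, af, bc, bd, ce, ef
  2-simplices (2): ace, aef

giving chain groups C_0 ≅ Z^6, C_1 ≅ Z^8, C_2 ≅ Z^2.

∂_1: C_1 → C_0 maps an edge to its endpoints' difference, ∂[p,q] = q − p.
This gives a 6×8 integer matrix of rank 5; reducing to Smith normal form yields diagonal entries (1,1,1,1,1).

The boundary map ∂_2: C_2 → C_1 acts by ∂[p,q,r] = [q,r] − [p,r] + [p,q]. For instance
  ∂ace = ce − ae + ac,
  ∂aef = ef − af + ae.
The resulting 8×2 matrix has rank 2, and its Smith normal form has invariant factors (1,1).

Computing H_k = (kernel of ∂_k) / (image of ∂_{k+1}):

  H_0: rank C_0 − rank ∂_1 = 6 − 5 = 1, and the invariant factors of ∂_1 are all 1, so H_0 = Z.
  H_1: rank ker ∂_1 − rank ∂_2 = (8 − 5) − 2 = 1, and the invariant factors of ∂_2 are all 1, so H_1 = Z.
  H_2: rank ker ∂_2 − rank ∂_3 = (2 − 2) − 0 = 0, and there is no ∂_3, so H_2 = 0.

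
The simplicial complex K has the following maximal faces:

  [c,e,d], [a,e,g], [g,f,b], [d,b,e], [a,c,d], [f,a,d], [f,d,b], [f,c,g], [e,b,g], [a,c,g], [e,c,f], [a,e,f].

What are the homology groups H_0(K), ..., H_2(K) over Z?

Take the total order a < b < c < d < e < f < g on the vertex set. Then K (dimension 2) consists of the simplices:

  0-simplices (7): a, b, c, d, e, f, g
  1-simplices (18): ac, ad, ae, af, ag, bd, be, bf, bg, cd, ce, cf, cg, de, df, ef, eg, fg
  2-simplices (12): acd, acg, adf, aef, aeg, bde, bdf, beg, bfg, cde, cef, cfg

so the chain groups are C_0 ≅ Z^7, C_1 ≅ Z^18, C_2 ≅ Z^12.

Boundary ∂_1: C_1 → C_0 sends each edge [p,q] (with p < q) to q − p. For instance
  ∂af = f − a.
This gives a 7×18 integer matrix of rank 6; reducing to Smith normal form yields diagonal entries (1,1,1,1,1,1).

The boundary map ∂_2: C_2 → C_1 sends each 2-simplex [p,q,r] to [q,r] − [p,r] + [p,q]. For instance
  ∂bfg = fg − bg + bf,
  ∂bdf = df − bf + bd.
As a 18×12 matrix over Z this has rank 12, with invariant factors (1,1,1,1,1,1,1,1,1,1,1,2).

Reading off H_k = ker ∂_k / im ∂_{k+1}:

  H_0: rank C_0 − rank ∂_1 = 7 − 6 = 1, and the invariant factors of ∂_1 are all 1, so H_0 = Z.
  H_1: rank ker ∂_1 − rank ∂_2 = (18 − 6) − 12 = 0, and ∂_2 has invariant factor 2 > 1, so H_1 = Z_2.
  H_2: rank ker ∂_2 − rank ∂_3 = (12 − 12) − 0 = 0, and there is no ∂_3, so H_2 = 0.

As a check, the Euler characteristic is 7 − 18 + 12 = 1, which agrees with 1 − 0 + 0 = 1.
(K is a triangulation of the real projective plane RP^2.)

H_0 ≅ Z,  H_1 ≅ Z_2,  H_2 = 0.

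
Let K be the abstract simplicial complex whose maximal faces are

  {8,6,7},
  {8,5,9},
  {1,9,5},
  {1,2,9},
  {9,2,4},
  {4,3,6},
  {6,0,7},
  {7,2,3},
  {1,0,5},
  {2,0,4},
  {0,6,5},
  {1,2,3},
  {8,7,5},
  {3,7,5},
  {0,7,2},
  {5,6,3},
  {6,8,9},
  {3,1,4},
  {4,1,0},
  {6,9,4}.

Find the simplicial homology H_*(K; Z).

K has 10 vertices, 30 edges, 20 triangles.
rank ∂_0 = 0, rank ∂_1 = 9 ⇒ b_0 = 10 − 0 − 9 = 1; all invariant factors of ∂_1 are 1 so no torsion. So H_0 = Z.
rank ∂_1 = 9, rank ∂_2 = 20 ⇒ b_1 = 30 − 9 − 20 = 1; ∂_2 has invariant factor(s) [2] giving torsion. So H_1 = Z ⊕ Z/2Z.
rank ∂_2 = 20, rank ∂_3 = 0 ⇒ b_2 = 20 − 20 − 0 = 0. So H_2 = 0.

H_0 = Z,  H_1 = Z ⊕ Z/2Z,  H_2 = 0.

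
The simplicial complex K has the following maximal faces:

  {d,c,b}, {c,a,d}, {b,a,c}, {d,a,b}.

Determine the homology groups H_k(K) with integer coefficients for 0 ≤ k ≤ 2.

Take the total order a < b < c < d on the vertex set. Then K (dimension 2) consists of the simplices:

  0-simplices (4): a, b, c, d
  1-simplices (6): ab, ac, ad, bc, bd, cd
  2-simplices (4): abc, abd, acd, bcd

so the chain groups are C_0 ≅ Z^4, C_1 ≅ Z^6, C_2 ≅ Z^4.

The boundary map ∂_1: C_1 → C_0 maps an edge to its endpoints' difference, ∂[p,q] = q − p. For instance
  ∂bd = d − b.
This gives a 4×6 integer matrix of rank 3; reducing to Smith normal form yields diagonal entries (1,1,1).

The boundary map ∂_2: C_2 → C_1 sends each 2-simplex [p,q,r] to [q,r] − [p,r] + [p,q]. For instance
  ∂abd = bd − ad + ab,
  ∂bcd = cd − bd + bc.
As a 6×4 matrix over Z this has rank 3, with invariant factors (1,1,1).

Now H_k = ker ∂_k / im ∂_{k+1}, so:

  H_0: rank C_0 − rank ∂_1 = 4 − 3 = 1, and the invariant factors of ∂_1 are all 1, so H_0 = Z.
  H_1: rank ker ∂_1 − rank ∂_2 = (6 − 3) − 3 = 0, and the invariant factors of ∂_2 are all 1, so H_1 = 0.
  H_2: rank ker ∂_2 − rank ∂_3 = (4 − 3) − 0 = 1, and there is no ∂_3, so H_2 = Z.

As a check, the Euler characteristic is 4 − 6 + 4 = 2, which agrees with 1 − 0 + 1 = 2.

H_0 = Z,  H_1 = 0,  H_2 = Z.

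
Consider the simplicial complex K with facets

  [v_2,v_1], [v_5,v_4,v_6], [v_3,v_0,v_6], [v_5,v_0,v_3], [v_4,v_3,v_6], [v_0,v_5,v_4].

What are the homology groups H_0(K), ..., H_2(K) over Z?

H_0 = Z^2,  H_1 = Z,  H_2 = 0.

Take the total order v_0 < v_1 < v_2 < v_3 < v_4 < v_5 < v_6 on the vertex set. Then K (dimension 2) consists of the simplices:

  0-simplices (7): [v_0], [v_1], [v_2], [v_3], [v_4], [v_5], [v_6]
  1-simplices (11): [v_0,v_3], [v_0,v_4], [v_0,v_5], [v_0,v_6], [v_1,v_2], [v_3,v_4], [v_3,v_5], [v_3,v_6], [v_4,v_5], [v_4,v_6], [v_5,v_6]
  2-simplices (5): [v_0,v_3,v_5], [v_0,v_3,v_6], [v_0,v_4,v_5], [v_3,v_4,v_6], [v_4,v_5,v_6]

Hence C_0 ≅ Z^7, C_1 ≅ Z^11, C_2 ≅ Z^5.

The boundary map ∂_1: C_1 → C_0 maps an edge to its endpoints' difference, ∂[p,q] = q − p.
The 7×11 boundary matrix has rank 5 and Smith normal form diag(1,1,1,1,1).

∂_2: C_2 → C_1 sends each 2-simplex [p,q,r] to [q,r] − [p,r] + [p,q]. For instance
  ∂[v_0,v_4,v_5] = [v_4,v_5] − [v_0,v_5] + [v_0,v_4],
  ∂[v_0,v_3,v_6] = [v_3,v_6] − [v_0,v_6] + [v_0,v_3].
The resulting 11×5 matrix has rank 5, and its Smith normal form has invariant factors (1,1,1,1,1).

Computing H_k = (kernel of ∂_k) / (image of ∂_{k+1}):

  H_0: rank C_0 − rank ∂_1 = 7 − 5 = 2, and the invariant factors of ∂_1 are all 1, so H_0 = Z^2.
  H_1: rank ker ∂_1 − rank ∂_2 = (11 − 5) − 5 = 1, and the invariant factors of ∂_2 are all 1, so H_1 = Z.
  H_2: rank ker ∂_2 − rank ∂_3 = (5 − 5) − 0 = 0, and there is no ∂_3, so H_2 = 0.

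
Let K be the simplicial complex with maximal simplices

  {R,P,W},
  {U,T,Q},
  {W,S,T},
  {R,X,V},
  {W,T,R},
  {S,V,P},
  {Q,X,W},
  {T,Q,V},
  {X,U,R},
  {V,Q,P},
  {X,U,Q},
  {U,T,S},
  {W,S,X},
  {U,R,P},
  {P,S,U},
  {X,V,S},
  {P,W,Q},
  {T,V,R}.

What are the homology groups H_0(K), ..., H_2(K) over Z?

Order the vertices as P < Q < R < S < T < U < V < W < X. Listing each simplex with vertices in this order, K has dimension 2 with simplices:

  0-simplices (9): P, Q, R, S, T, U, V, W, X
  1-simplices (27): PQ, PR, PS, PU, PV, PW, QT, QU, QV, QW, QX, RT, RU, RV, RW, RX, ST, SU, SV, SW, SX, TU, TV, TW, UX, VX, WX
  2-simplices (18): PQV, PQW, PRU, PRW, PSU, PSV, QTU, QTV, QUX, QWX, RTV, RTW, RUX, RVX, STU, STW, SVX, SWX

so the chain groups are C_0 ≅ Z^9, C_1 ≅ Z^27, C_2 ≅ Z^18.

∂_1: C_1 → C_0 maps an edge to its endpoints' difference, ∂[p,q] = q − p. For instance
  ∂TW = W − T.
As a 9×27 matrix over Z this has rank 8, with invariant factors (1,1,1,1,1,1,1,1).

The boundary map ∂_2: C_2 → C_1 sends each 2-simplex [p,q,r] to [q,r] − [p,r] + [p,q]. For instance
  ∂PSV = SV − PV + PS,
  ∂QWX = WX − QX + QW.
As a 27×18 matrix over Z this has rank 17, with invariant factors (1,1,1,1,1,1,1,1,1,1,1,1,1,1,1,1,1).

From H_k ≅ ker(∂_k) / im(∂_{k+1}) we obtain:

  H_0: rank C_0 − rank ∂_1 = 9 − 8 = 1, and the invariant factors of ∂_1 are all 1, so H_0 = Z.
  H_1: rank ker ∂_1 − rank ∂_2 = (27 − 8) − 17 = 2, and the invariant factors of ∂_2 are all 1, so H_1 = Z^2.
  H_2: rank ker ∂_2 − rank ∂_3 = (18 − 17) − 0 = 1, and there is no ∂_3, so H_2 = Z.

H_0 ≅ Z,  H_1 ≅ Z^2,  H_2 ≅ Z.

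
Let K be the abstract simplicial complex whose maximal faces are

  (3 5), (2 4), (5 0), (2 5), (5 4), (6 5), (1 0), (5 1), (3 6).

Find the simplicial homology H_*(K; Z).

H_0 ≅ Z,  H_1 ≅ Z^3.

We work with the vertex ordering 0 < 1 < 2 < 3 < 4 < 5 < 6. The simplices of K, each written with vertices in increasing order, are:

  0-simplices (7): [0], [1], [2], [3], [4], [5], [6]
  1-simplices (9): [0,1], [0,5], [1,5], [2,4], [2,5], [3,5], [3,6], [4,5], [5,6]

Hence C_0 ≅ Z^7, C_1 ≅ Z^9.

Boundary ∂_1: C_1 → C_0 sends each edge [p,q] (with p < q) to q − p. For instance
  ∂[5,6] = [6] − [5].
The resulting 7×9 matrix has rank 6, and its Smith normal form has invariant factors (1,1,1,1,1,1).

Computing H_k = (kernel of ∂_k) / (image of ∂_{k+1}):

  H_0: rank C_0 − rank ∂_1 = 7 − 6 = 1, and the invariant factors of ∂_1 are all 1, so H_0 = Z.
  H_1: rank ker ∂_1 − rank ∂_2 = (9 − 6) − 0 = 3, and there is no ∂_2, so H_1 = Z^3.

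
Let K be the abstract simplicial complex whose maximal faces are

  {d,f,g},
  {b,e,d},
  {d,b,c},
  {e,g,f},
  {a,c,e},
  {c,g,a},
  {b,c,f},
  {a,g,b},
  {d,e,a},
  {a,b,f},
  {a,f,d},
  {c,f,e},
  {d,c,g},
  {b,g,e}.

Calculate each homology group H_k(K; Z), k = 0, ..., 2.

H_0 ≅ Z,  H_1 ≅ Z^2,  H_2 ≅ Z.

Order the vertices as a < b < c < d < e < f < g. Listing each simplex with vertices in this order, K has dimension 2 with simplices:

  0-simplices (7): a, b, c, d, e, f, g
  1-simplices (21): ab, ac, ad, ae, af, ag, bc, bd, be, bf, bg, cd, ce, cf, cg, de, df, dg, ef, eg, fg
  2-simplices (14): abf, abg, ace, acg, ade, adf, bcd, bcf, bde, beg, cdg, cef, dfg, efg

Hence C_0 ≅ Z^7, C_1 ≅ Z^21, C_2 ≅ Z^14.

Boundary ∂_1: C_1 → C_0 maps an edge to its endpoints' difference, ∂[p,q] = q − p.
As a 7×21 matrix over Z this has rank 6, with invariant factors (1,1,1,1,1,1).

Boundary ∂_2: C_2 → C_1 sends each 2-simplex [p,q,r] to [q,r] − [p,r] + [p,q]. For instance
  ∂bcf = cf − bf + bc,
  ∂ace = ce − ae + ac.
This gives a 21×14 integer matrix of rank 13; reducing to Smith normal form yields diagonal entries (1,1,1,1,1,1,1,1,1,1,1,1,1).

Computing H_k = (kernel of ∂_k) / (image of ∂_{k+1}):

  H_0: rank C_0 − rank ∂_1 = 7 − 6 = 1, and the invariant factors of ∂_1 are all 1, so H_0 = Z.
  H_1: rank ker ∂_1 − rank ∂_2 = (21 − 6) − 13 = 2, and the invariant factors of ∂_2 are all 1, so H_1 = Z^2.
  H_2: rank ker ∂_2 − rank ∂_3 = (14 − 13) − 0 = 1, and there is no ∂_3, so H_2 = Z.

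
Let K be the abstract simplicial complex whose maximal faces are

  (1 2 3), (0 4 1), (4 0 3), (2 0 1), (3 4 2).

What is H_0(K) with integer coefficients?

Take the total order 0 < 1 < 2 < 3 < 4 on the vertex set. Then K (dimension 2) consists of the simplices:

  0-simplices (5): [0], [1], [2], [3], [4]
  1-simplices (10): [0,1], [0,2], [0,3], [0,4], [1,2], [1,3], [1,4], [2,3], [2,4], [3,4]
  2-simplices (5): [0,1,2], [0,1,4], [0,3,4], [1,2,3], [2,3,4]

giving chain groups C_0 ≅ Z^5, C_1 ≅ Z^10, C_2 ≅ Z^5.

Boundary ∂_1: C_1 → C_0 maps an edge to its endpoints' difference, ∂[p,q] = q − p. For instance
  ∂[3,4] = [4] − [3].
As a 5×10 matrix over Z this has rank 4, with invariant factors (1,1,1,1).

Boundary ∂_2: C_2 → C_1 sends each 2-simplex [p,q,r] to [q,r] − [p,r] + [p,q]. For instance
  ∂[0,1,2] = [1,2] − [0,2] + [0,1],
  ∂[0,1,4] = [1,4] − [0,4] + [0,1].
The 10×5 boundary matrix has rank 5 and Smith normal form diag(1,1,1,1,1).

Now H_k = ker ∂_k / im ∂_{k+1}, so:

  H_0: rank C_0 − rank ∂_1 = 5 − 4 = 1, and the invariant factors of ∂_1 are all 1, so H_0 ≅ Z.

H_0 ≅ Z.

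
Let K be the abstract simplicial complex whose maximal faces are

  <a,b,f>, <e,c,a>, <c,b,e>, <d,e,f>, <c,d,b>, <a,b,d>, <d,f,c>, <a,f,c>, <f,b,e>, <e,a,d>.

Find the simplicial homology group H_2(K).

H_2 ≅ 0.

Fix the vertex order a < b < c < d < e < f and write every simplex with vertices in increasing order. Then dim K = 2 and the simplices of K are:

  0-simplices (6): a, b, c, d, e, f
  1-simplices (15): ab, ac, ad, ae, af, bc, bd, be, bf, cd, ce, cf, de, df, ef
  2-simplices (10): abd, abf, ace, acf, ade, bcd, bce, bef, cdf, def

so the chain groups are C_0 ≅ Z^6, C_1 ≅ Z^15, C_2 ≅ Z^10.

∂_1: C_1 → C_0 sends each edge [p,q] (with p < q) to q − p.
The resulting 6×15 matrix has rank 5, and its Smith normal form has invariant factors (1,1,1,1,1).

∂_2: C_2 → C_1 sends each 2-simplex [p,q,r] to [q,r] − [p,r] + [p,q]. For instance
  ∂abd = bd − ad + ab,
  ∂abf = bf − af + ab.
The 15×10 boundary matrix has rank 10 and Smith normal form diag(1,1,1,1,1,1,1,1,1,2).

Computing H_k = (kernel of ∂_k) / (image of ∂_{k+1}):

  H_2: rank ker ∂_2 − rank ∂_3 = (10 − 10) − 0 = 0, and there is no ∂_3, so H_2 ≅ 0.

(K is a triangulation of the real projective plane RP^2.)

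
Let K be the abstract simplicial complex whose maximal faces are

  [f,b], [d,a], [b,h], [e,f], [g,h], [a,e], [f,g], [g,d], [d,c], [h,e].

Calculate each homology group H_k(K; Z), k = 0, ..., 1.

H_0 ≅ Z,  H_1 ≅ Z^3.

K has 8 vertices, 10 edges.
rank ∂_0 = 0, rank ∂_1 = 7 ⇒ b_0 = 8 − 0 − 7 = 1; all invariant factors of ∂_1 are 1 so no torsion. So H_0 ≅ Z.
rank ∂_1 = 7, rank ∂_2 = 0 ⇒ b_1 = 10 − 7 − 0 = 3. So H_1 ≅ Z^3.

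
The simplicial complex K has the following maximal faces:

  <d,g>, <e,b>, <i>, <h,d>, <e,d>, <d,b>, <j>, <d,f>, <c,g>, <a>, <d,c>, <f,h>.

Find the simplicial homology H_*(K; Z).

H_0 ≅ Z^4,  H_1 ≅ Z^3.

Take the total order a < b < c < d < e < f < g < h < i < j on the vertex set. Then K (dimension 1) consists of the simplices:

  0-simplices (10): a, b, c, d, e, f, g, h, i, j
  1-simplices (9): bd, be, cd, cg, de, df, dg, dh, fh

so the chain groups are C_0 ≅ Z^10, C_1 ≅ Z^9.

Boundary ∂_1: C_1 → C_0 sends each edge [p,q] (with p < q) to q − p. For instance
  ∂df = f − d.
This gives a 10×9 integer matrix of rank 6; reducing to Smith normal form yields diagonal entries (1,1,1,1,1,1).

Now H_k = ker ∂_k / im ∂_{k+1}, so:

  H_0: rank C_0 − rank ∂_1 = 10 − 6 = 4, and the invariant factors of ∂_1 are all 1, so H_0 = Z^4.
  H_1: rank ker ∂_1 − rank ∂_2 = (9 − 6) − 0 = 3, and there is no ∂_2, so H_1 = Z^3.

As a check, the Euler characteristic is 10 − 9 = 1, which agrees with 4 − 3 = 1.
(K is a triangulation of the disjoint union of a wedge of 3 circles and a set of 3 points.)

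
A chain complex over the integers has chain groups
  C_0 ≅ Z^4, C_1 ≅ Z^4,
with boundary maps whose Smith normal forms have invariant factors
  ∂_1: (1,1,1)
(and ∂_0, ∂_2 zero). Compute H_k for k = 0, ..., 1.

H_0: b_0 = 4 − 0 − 3 = 1; torsion from ∂_1 factors > 1: none. So H_0 ≅ Z.
H_1: b_1 = 4 − 3 − 0 = 1; torsion from ∂_2 factors > 1: none. So H_1 ≅ Z.

H_0 ≅ Z,  H_1 ≅ Z.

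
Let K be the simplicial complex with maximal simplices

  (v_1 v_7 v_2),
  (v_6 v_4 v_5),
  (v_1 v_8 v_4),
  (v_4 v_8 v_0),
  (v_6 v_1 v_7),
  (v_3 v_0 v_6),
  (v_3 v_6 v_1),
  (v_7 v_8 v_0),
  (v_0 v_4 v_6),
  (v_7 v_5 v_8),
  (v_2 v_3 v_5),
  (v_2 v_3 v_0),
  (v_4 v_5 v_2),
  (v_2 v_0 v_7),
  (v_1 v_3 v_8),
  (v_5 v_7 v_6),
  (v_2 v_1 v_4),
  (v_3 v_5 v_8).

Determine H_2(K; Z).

We work with the vertex ordering v_0 < v_1 < v_2 < v_3 < v_4 < v_5 < v_6 < v_7 < v_8. The simplices of K, each written with vertices in increasing order, are:

  0-simplices (9): [v_0], [v_1], [v_2], [v_3], [v_4], [v_5], [v_6], [v_7], [v_8]
  1-simplices (27): (27 of them)
  2-simplices (18): (18 of them)

so the chain groups are C_0 ≅ Z^9, C_1 ≅ Z^27, C_2 ≅ Z^18.

Boundary ∂_1: C_1 → C_0 sends each edge [p,q] (with p < q) to q − p.
As a 9×27 matrix over Z this has rank 8, with invariant factors (1,1,1,1,1,1,1,1).

∂_2: C_2 → C_1 maps a triangle to the signed sum of its edges. For instance
  ∂[v_3,v_5,v_8] = [v_5,v_8] − [v_3,v_8] + [v_3,v_5],
  ∂[v_1,v_6,v_7] = [v_6,v_7] − [v_1,v_7] + [v_1,v_6].
The 27×18 boundary matrix has rank 17 and Smith normal form diag(1,1,1,1,1,1,1,1,1,1,1,1,1,1,1,1,1).

Computing H_k = (kernel of ∂_k) / (image of ∂_{k+1}):

  H_2: rank ker ∂_2 − rank ∂_3 = (18 − 17) − 0 = 1, and there is no ∂_3, so H_2 = Z.

(K is a triangulation of the torus T^2.)

H_2 ≅ Z.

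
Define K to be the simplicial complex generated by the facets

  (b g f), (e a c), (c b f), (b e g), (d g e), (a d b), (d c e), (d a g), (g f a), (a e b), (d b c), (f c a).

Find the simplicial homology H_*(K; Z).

K has 7 vertices, 18 edges, 12 triangles.
rank ∂_0 = 0, rank ∂_1 = 6 ⇒ b_0 = 7 − 0 − 6 = 1; all invariant factors of ∂_1 are 1 so no torsion. So H_0 ≅ Z.
rank ∂_1 = 6, rank ∂_2 = 12 ⇒ b_1 = 18 − 6 − 12 = 0; ∂_2 has invariant factor(s) [2] giving torsion. So H_1 ≅ Z/2.
rank ∂_2 = 12, rank ∂_3 = 0 ⇒ b_2 = 12 − 12 − 0 = 0. So H_2 ≅ 0.

H_0 ≅ Z,  H_1 ≅ Z/2,  H_2 = 0.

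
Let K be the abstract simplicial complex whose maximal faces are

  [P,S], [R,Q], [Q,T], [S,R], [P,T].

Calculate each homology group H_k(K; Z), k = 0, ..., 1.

H_0 ≅ Z,  H_1 ≅ Z.

Fix the vertex order P < Q < R < S < T and write every simplex with vertices in increasing order. Then dim K = 1 and the simplices of K are:

  0-simplices (5): P, Q, R, S, T
  1-simplices (5): PS, PT, QR, QT, RS

Hence C_0 ≅ Z^5, C_1 ≅ Z^5.

∂_1: C_1 → C_0 is given by ∂[p,q] = [q] − [p].
This gives a 5×5 integer matrix of rank 4; reducing to Smith normal form yields diagonal entries (1,1,1,1).

Computing H_k = (kernel of ∂_k) / (image of ∂_{k+1}):

  H_0: rank C_0 − rank ∂_1 = 5 − 4 = 1, and the invariant factors of ∂_1 are all 1, so H_0 = Z.
  H_1: rank ker ∂_1 − rank ∂_2 = (5 − 4) − 0 = 1, and there is no ∂_2, so H_1 = Z.

(K is a triangulation of the circle S^1.)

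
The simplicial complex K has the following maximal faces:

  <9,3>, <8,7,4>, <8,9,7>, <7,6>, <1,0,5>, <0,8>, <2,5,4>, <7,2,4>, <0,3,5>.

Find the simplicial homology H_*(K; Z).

We work with the vertex ordering 0 < 1 < 2 < 3 < 4 < 5 < 6 < 7 < 8 < 9. The simplices of K, each written with vertices in increasing order, are:

  0-simplices (10): [0], [1], [2], [3], [4], [5], [6], [7], [8], [9]
  1-simplices (17): [0,1], [0,3], [0,5], [0,8], [1,5], [2,4], [2,5], [2,7], [3,5], [3,9], [4,5], [4,7], [4,8], [6,7], [7,8], [7,9], [8,9]
  2-simplices (6): [0,1,5], [0,3,5], [2,4,5], [2,4,7], [4,7,8], [7,8,9]

giving chain groups C_0 ≅ Z^10, C_1 ≅ Z^17, C_2 ≅ Z^6.

Boundary ∂_1: C_1 → C_0 maps an edge to its endpoints' difference, ∂[p,q] = q − p. For instance
  ∂[0,8] = [8] − [0].
This gives a 10×17 integer matrix of rank 9; reducing to Smith normal form yields diagonal entries (1,1,1,1,1,1,1,1,1).

Boundary ∂_2: C_2 → C_1 sends each 2-simplex [p,q,r] to [q,r] − [p,r] + [p,q]. For instance
  ∂[0,3,5] = [3,5] − [0,5] + [0,3],
  ∂[2,4,5] = [4,5] − [2,5] + [2,4].
The resulting 17×6 matrix has rank 6, and its Smith normal form has invariant factors (1,1,1,1,1,1).

Now H_k = ker ∂_k / im ∂_{k+1}, so:

  H_0: rank C_0 − rank ∂_1 = 10 − 9 = 1, and the invariant factors of ∂_1 are all 1, so H_0 ≅ Z.
  H_1: rank ker ∂_1 − rank ∂_2 = (17 − 9) − 6 = 2, and the invariant factors of ∂_2 are all 1, so H_1 ≅ Z^2.
  H_2: rank ker ∂_2 − rank ∂_3 = (6 − 6) − 0 = 0, and there is no ∂_3, so H_2 ≅ 0.

H_0 = Z,  H_1 = Z^2,  H_2 = 0.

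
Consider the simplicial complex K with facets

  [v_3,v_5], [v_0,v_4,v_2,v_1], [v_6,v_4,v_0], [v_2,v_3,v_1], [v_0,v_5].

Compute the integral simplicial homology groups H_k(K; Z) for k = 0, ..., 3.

We work with the vertex ordering v_0 < v_1 < v_2 < v_3 < v_4 < v_5 < v_6. The simplices of K, each written with vertices in increasing order, are:

  0-simplices (7): [v_0], [v_1], [v_2], [v_3], [v_4], [v_5], [v_6]
  1-simplices (12): [v_0,v_1], [v_0,v_2], [v_0,v_4], [v_0,v_5], [v_0,v_6], [v_1,v_2], [v_1,v_3], [v_1,v_4], [v_2,v_3], [v_2,v_4], [v_3,v_5], [v_4,v_6]
  2-simplices (6): [v_0,v_1,v_2], [v_0,v_1,v_4], [v_0,v_2,v_4], [v_0,v_4,v_6], [v_1,v_2,v_3], [v_1,v_2,v_4]
  3-simplices (1): [v_0,v_1,v_2,v_4]

so the chain groups are C_0 ≅ Z^7, C_1 ≅ Z^12, C_2 ≅ Z^6, C_3 ≅ Z^1.

Boundary ∂_1: C_1 → C_0 sends each edge [p,q] (with p < q) to q − p. For instance
  ∂[v_0,v_4] = [v_4] − [v_0].
This gives a 7×12 integer matrix of rank 6; reducing to Smith normal form yields diagonal entries (1,1,1,1,1,1).

Boundary ∂_2: C_2 → C_1 acts by ∂[p,q,r] = [q,r] − [p,r] + [p,q]. For instance
  ∂[v_0,v_1,v_4] = [v_1,v_4] − [v_0,v_4] + [v_0,v_1],
  ∂[v_0,v_2,v_4] = [v_2,v_4] − [v_0,v_4] + [v_0,v_2].
The 12×6 boundary matrix has rank 5 and Smith normal form diag(1,1,1,1,1).

∂_3: C_3 → C_2 sends each 3-simplex σ to the alternating sum Σ_i (−1)^i (σ with its i-th vertex removed). For instance
  ∂[v_0,v_1,v_2,v_4] = [v_1,v_2,v_4] − [v_0,v_2,v_4] + [v_0,v_1,v_4] − [v_0,v_1,v_2].
This gives a 6×1 integer matrix of rank 1; reducing to Smith normal form yields diagonal entries (1).

Computing H_k = (kernel of ∂_k) / (image of ∂_{k+1}):

  H_0: rank C_0 − rank ∂_1 = 7 − 6 = 1, and the invariant factors of ∂_1 are all 1, so H_0 ≅ Z.
  H_1: rank ker ∂_1 − rank ∂_2 = (12 − 6) − 5 = 1, and the invariant factors of ∂_2 are all 1, so H_1 ≅ Z.
  H_2: rank ker ∂_2 − rank ∂_3 = (6 − 5) − 1 = 0, and the invariant factors of ∂_3 are all 1, so H_2 ≅ 0.
  H_3: rank ker ∂_3 − rank ∂_4 = (1 − 1) − 0 = 0, and there is no ∂_4, so H_3 ≅ 0.

As a check, the Euler characteristic is 7 − 12 + 6 − 1 = 0, which agrees with 1 − 1 + 0 − 0 = 0.

H_0 ≅ Z,  H_1 ≅ Z,  H_2 = 0,  H_3 = 0.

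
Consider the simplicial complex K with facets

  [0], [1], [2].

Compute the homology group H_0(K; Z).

H_0 = Z^3.

Order the vertices as 0 < 1 < 2. Listing each simplex with vertices in this order, K has dimension 0 with simplices:

  0-simplices (3): [0], [1], [2]

Hence C_0 ≅ Z^3.

Computing H_k = (kernel of ∂_k) / (image of ∂_{k+1}):

  H_0: rank C_0 − rank ∂_1 = 3 − 0 = 3, and there is no ∂_1, so H_0 ≅ Z^3.

(K is a triangulation of a set of 3 points.)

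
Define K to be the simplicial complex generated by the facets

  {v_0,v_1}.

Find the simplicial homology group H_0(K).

Fix the vertex order v_0 < v_1 and write every simplex with vertices in increasing order. Then dim K = 1 and the simplices of K are:

  0-simplices (2): [v_0], [v_1]
  1-simplices (1): [v_0,v_1]

so the chain groups are C_0 ≅ Z^2, C_1 ≅ Z^1.

Boundary ∂_1: C_1 → C_0 sends each edge [p,q] (with p < q) to q − p. For instance
  ∂[v_0,v_1] = [v_1] − [v_0].
The 2×1 boundary matrix has rank 1 and Smith normal form diag(1).

Computing H_k = (kernel of ∂_k) / (image of ∂_{k+1}):

  H_0: rank C_0 − rank ∂_1 = 2 − 1 = 1, and the invariant factors of ∂_1 are all 1, so H_0 ≅ Z.

H_0 = Z.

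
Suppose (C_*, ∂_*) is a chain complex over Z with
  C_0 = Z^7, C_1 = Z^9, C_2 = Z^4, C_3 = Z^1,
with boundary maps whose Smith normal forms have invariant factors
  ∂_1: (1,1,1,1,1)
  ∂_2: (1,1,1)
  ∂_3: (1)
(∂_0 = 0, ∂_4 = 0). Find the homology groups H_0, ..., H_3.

H_0: b_0 = 7 − 0 − 5 = 2; torsion from ∂_1 factors > 1: none. So H_0 ≅ Z^2.
H_1: b_1 = 9 − 5 − 3 = 1; torsion from ∂_2 factors > 1: none. So H_1 ≅ Z.
H_2: b_2 = 4 − 3 − 1 = 0; torsion from ∂_3 factors > 1: none. So H_2 ≅ 0.
H_3: b_3 = 1 − 1 − 0 = 0; torsion from ∂_4 factors > 1: none. So H_3 ≅ 0.

H_0 ≅ Z^2,  H_1 ≅ Z,  H_2 = 0,  H_3 = 0.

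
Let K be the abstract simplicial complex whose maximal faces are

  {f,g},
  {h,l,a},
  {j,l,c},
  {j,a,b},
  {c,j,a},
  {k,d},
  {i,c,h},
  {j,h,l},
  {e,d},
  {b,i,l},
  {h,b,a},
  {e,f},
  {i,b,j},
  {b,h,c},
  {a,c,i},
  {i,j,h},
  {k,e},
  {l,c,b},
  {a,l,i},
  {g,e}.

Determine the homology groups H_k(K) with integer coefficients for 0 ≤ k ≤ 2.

H_0 ≅ Z^2,  H_1 ≅ Z^4,  H_2 ≅ Z.

Order the vertices as a < b < c < d < e < f < g < h < i < j < k < l. Listing each simplex with vertices in this order, K has dimension 2 with simplices:

  0-simplices (12): a, b, c, d, e, f, g, h, i, j, k, l
  1-simplices (27): ab, ac, ah, ai, aj, al, bc, bh, bi, bj, bl, ch, ci, cj, cl, de, dk, ef, eg, ek, fg, hi, hj, hl, ij, il, jl
  2-simplices (14): abh, abj, aci, acj, ahl, ail, bch, bcl, bij, bil, chi, cjl, hij, hjl

so the chain groups are C_0 ≅ Z^12, C_1 ≅ Z^27, C_2 ≅ Z^14.

The boundary map ∂_1: C_1 → C_0 is given by ∂[p,q] = [q] − [p]. For instance
  ∂bi = i − b.
The 12×27 boundary matrix has rank 10 and Smith normal form diag(1,1,1,1,1,1,1,1,1,1).

The boundary map ∂_2: C_2 → C_1 maps a triangle to the signed sum of its edges. For instance
  ∂bch = ch − bh + bc,
  ∂bcl = cl − bl + bc.
The 27×14 boundary matrix has rank 13 and Smith normal form diag(1,1,1,1,1,1,1,1,1,1,1,1,1).

Computing H_k = (kernel of ∂_k) / (image of ∂_{k+1}):

  H_0: rank C_0 − rank ∂_1 = 12 − 10 = 2, and the invariant factors of ∂_1 are all 1, so H_0 = Z^2.
  H_1: rank ker ∂_1 − rank ∂_2 = (27 − 10) − 13 = 4, and the invariant factors of ∂_2 are all 1, so H_1 = Z^4.
  H_2: rank ker ∂_2 − rank ∂_3 = (14 − 13) − 0 = 1, and there is no ∂_3, so H_2 = Z.

As a check, the Euler characteristic is 12 − 27 + 14 = -1, which agrees with 2 − 4 + 1 = -1.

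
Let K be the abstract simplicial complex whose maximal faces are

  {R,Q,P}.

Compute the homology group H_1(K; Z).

We work with the vertex ordering P < Q < R. The simplices of K, each written with vertices in increasing order, are:

  0-simplices (3): P, Q, R
  1-simplices (3): PQ, PR, QR
  2-simplices (1): PQR

Hence C_0 ≅ Z^3, C_1 ≅ Z^3, C_2 ≅ Z^1.

The boundary map ∂_1: C_1 → C_0 maps an edge to its endpoints' difference, ∂[p,q] = q − p.
The resulting 3×3 matrix has rank 2, and its Smith normal form has invariant factors (1,1).

Boundary ∂_2: C_2 → C_1 maps a triangle to the signed sum of its edges. For instance
  ∂PQR = QR − PR + PQ.
As a 3×1 matrix over Z this has rank 1, with invariant factors (1).

Computing H_k = (kernel of ∂_k) / (image of ∂_{k+1}):

  H_1: rank ker ∂_1 − rank ∂_2 = (3 − 2) − 1 = 0, and the invariant factors of ∂_2 are all 1, so H_1 = 0.

H_1 ≅ 0.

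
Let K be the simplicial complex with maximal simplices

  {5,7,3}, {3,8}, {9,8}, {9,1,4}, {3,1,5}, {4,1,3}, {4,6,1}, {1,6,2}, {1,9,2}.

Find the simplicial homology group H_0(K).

H_0 = Z.

Fix the vertex order 1 < 2 < 3 < 4 < 5 < 6 < 7 < 8 < 9 and write every simplex with vertices in increasing order. Then dim K = 2 and the simplices of K are:

  0-simplices (9): [1], [2], [3], [4], [5], [6], [7], [8], [9]
  1-simplices (16): [1,2], [1,3], [1,4], [1,5], [1,6], [1,9], [2,6], [2,9], [3,4], [3,5], [3,7], [3,8], [4,6], [4,9], [5,7], [8,9]
  2-simplices (7): [1,2,6], [1,2,9], [1,3,4], [1,3,5], [1,4,6], [1,4,9], [3,5,7]

giving chain groups C_0 ≅ Z^9, C_1 ≅ Z^16, C_2 ≅ Z^7.

Boundary ∂_1: C_1 → C_0 maps an edge to its endpoints' difference, ∂[p,q] = q − p.
The resulting 9×16 matrix has rank 8, and its Smith normal form has invariant factors (1,1,1,1,1,1,1,1).

Boundary ∂_2: C_2 → C_1 maps a triangle to the signed sum of its edges. For instance
  ∂[1,2,9] = [2,9] − [1,9] + [1,2],
  ∂[1,4,9] = [4,9] − [1,9] + [1,4].
This gives a 16×7 integer matrix of rank 7; reducing to Smith normal form yields diagonal entries (1,1,1,1,1,1,1).

Now H_k = ker ∂_k / im ∂_{k+1}, so:

  H_0: rank C_0 − rank ∂_1 = 9 − 8 = 1, and the invariant factors of ∂_1 are all 1, so H_0 = Z.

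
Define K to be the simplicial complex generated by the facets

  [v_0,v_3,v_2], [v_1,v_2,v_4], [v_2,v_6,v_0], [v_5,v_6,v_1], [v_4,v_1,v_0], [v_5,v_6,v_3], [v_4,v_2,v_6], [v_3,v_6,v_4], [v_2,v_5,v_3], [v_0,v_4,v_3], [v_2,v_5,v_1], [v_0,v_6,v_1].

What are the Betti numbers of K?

b_0 = 1, b_1 = 0, b_2 = 0.

Order the vertices as v_0 < v_1 < v_2 < v_3 < v_4 < v_5 < v_6. Listing each simplex with vertices in this order, K has dimension 2 with simplices:

  0-simplices (7): [v_0], [v_1], [v_2], [v_3], [v_4], [v_5], [v_6]
  1-simplices (18): (18 of them)
  2-simplices (12): (12 of them)

so the chain groups are C_0 ≅ Z^7, C_1 ≅ Z^18, C_2 ≅ Z^12.

The boundary map ∂_1: C_1 → C_0 is given by ∂[p,q] = [q] − [p].
The resulting 7×18 matrix has rank 6, and its Smith normal form has invariant factors (1,1,1,1,1,1).

Boundary ∂_2: C_2 → C_1 maps a triangle to the signed sum of its edges. For instance
  ∂[v_0,v_1,v_4] = [v_1,v_4] − [v_0,v_4] + [v_0,v_1],
  ∂[v_1,v_5,v_6] = [v_5,v_6] − [v_1,v_6] + [v_1,v_5].
The 18×12 boundary matrix has rank 12 and Smith normal form diag(1,1,1,1,1,1,1,1,1,1,1,2).

Now H_k = ker ∂_k / im ∂_{k+1}, so:

  H_0: rank C_0 − rank ∂_1 = 7 − 6 = 1, and the invariant factors of ∂_1 are all 1, so H_0 ≅ Z.
  H_1: rank ker ∂_1 − rank ∂_2 = (18 − 6) − 12 = 0, and ∂_2 has invariant factor 2 > 1, so H_1 ≅ Z/2.
  H_2: rank ker ∂_2 − rank ∂_3 = (12 − 12) − 0 = 0, and there is no ∂_3, so H_2 ≅ 0.

Hence the Betti numbers are b_0 = 1, b_1 = 0, b_2 = 0.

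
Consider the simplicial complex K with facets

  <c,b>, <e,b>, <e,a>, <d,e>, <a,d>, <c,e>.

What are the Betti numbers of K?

b_0 = 1, b_1 = 2.

Order the vertices as a < b < c < d < e. Listing each simplex with vertices in this order, K has dimension 1 with simplices:

  0-simplices (5): a, b, c, d, e
  1-simplices (6): ad, ae, bc, be, ce, de

Hence C_0 ≅ Z^5, C_1 ≅ Z^6.

The boundary map ∂_1: C_1 → C_0 maps an edge to its endpoints' difference, ∂[p,q] = q − p.
The resulting 5×6 matrix has rank 4, and its Smith normal form has invariant factors (1,1,1,1).

Reading off H_k = ker ∂_k / im ∂_{k+1}:

  H_0: rank C_0 − rank ∂_1 = 5 − 4 = 1, and the invariant factors of ∂_1 are all 1, so H_0 = Z.
  H_1: rank ker ∂_1 − rank ∂_2 = (6 − 4) − 0 = 2, and there is no ∂_2, so H_1 = Z^2.

Hence the Betti numbers are b_0 = 1, b_1 = 2.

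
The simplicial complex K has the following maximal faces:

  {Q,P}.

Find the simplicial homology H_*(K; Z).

H_0 ≅ Z,  H_1 = 0.

We work with the vertex ordering P < Q. The simplices of K, each written with vertices in increasing order, are:

  0-simplices (2): P, Q
  1-simplices (1): PQ

giving chain groups C_0 ≅ Z^2, C_1 ≅ Z^1.

The boundary map ∂_1: C_1 → C_0 maps an edge to its endpoints' difference, ∂[p,q] = q − p. For instance
  ∂PQ = Q − P.
This gives a 2×1 integer matrix of rank 1; reducing to Smith normal form yields diagonal entries (1).

Computing H_k = (kernel of ∂_k) / (image of ∂_{k+1}):

  H_0: rank C_0 − rank ∂_1 = 2 − 1 = 1, and the invariant factors of ∂_1 are all 1, so H_0 = Z.
  H_1: rank ker ∂_1 − rank ∂_2 = (1 − 1) − 0 = 0, and there is no ∂_2, so H_1 = 0.

As a check, the Euler characteristic is 2 − 1 = 1, which agrees with 1 − 0 = 1.
(K is a triangulation of the 1-simplex.)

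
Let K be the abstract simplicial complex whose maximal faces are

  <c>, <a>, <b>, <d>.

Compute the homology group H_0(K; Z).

Fix the vertex order a < b < c < d and write every simplex with vertices in increasing order. Then dim K = 0 and the simplices of K are:

  0-simplices (4): a, b, c, d

so the chain groups are C_0 ≅ Z^4.

Now H_k = ker ∂_k / im ∂_{k+1}, so:

  H_0: rank C_0 − rank ∂_1 = 4 − 0 = 4, and there is no ∂_1, so H_0 ≅ Z^4.

(K is a triangulation of a set of 4 points.)

H_0 = Z^4.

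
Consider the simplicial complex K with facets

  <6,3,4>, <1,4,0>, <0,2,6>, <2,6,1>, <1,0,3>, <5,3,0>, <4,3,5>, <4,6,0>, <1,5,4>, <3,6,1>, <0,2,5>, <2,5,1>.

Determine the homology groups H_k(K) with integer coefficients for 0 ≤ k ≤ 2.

H_0 ≅ Z,  H_1 ≅ Z/2Z,  H_2 = 0.

We work with the vertex ordering 0 < 1 < 2 < 3 < 4 < 5 < 6. The simplices of K, each written with vertices in increasing order, are:

  0-simplices (7): [0], [1], [2], [3], [4], [5], [6]
  1-simplices (18): [0,1], [0,2], [0,3], [0,4], [0,5], [0,6], [1,2], [1,3], [1,4], [1,5], [1,6], [2,5], [2,6], [3,4], [3,5], [3,6], [4,5], [4,6]
  2-simplices (12): [0,1,3], [0,1,4], [0,2,5], [0,2,6], [0,3,5], [0,4,6], [1,2,5], [1,2,6], [1,3,6], [1,4,5], [3,4,5], [3,4,6]

giving chain groups C_0 ≅ Z^7, C_1 ≅ Z^18, C_2 ≅ Z^12.

Boundary ∂_1: C_1 → C_0 is given by ∂[p,q] = [q] − [p]. For instance
  ∂[4,5] = [5] − [4].
The 7×18 boundary matrix has rank 6 and Smith normal form diag(1,1,1,1,1,1).

Boundary ∂_2: C_2 → C_1 maps a triangle to the signed sum of its edges. For instance
  ∂[3,4,5] = [4,5] − [3,5] + [3,4],
  ∂[0,3,5] = [3,5] − [0,5] + [0,3].
The resulting 18×12 matrix has rank 12, and its Smith normal form has invariant factors (1,1,1,1,1,1,1,1,1,1,1,2).

Now H_k = ker ∂_k / im ∂_{k+1}, so:

  H_0: rank C_0 − rank ∂_1 = 7 − 6 = 1, and the invariant factors of ∂_1 are all 1, so H_0 ≅ Z.
  H_1: rank ker ∂_1 − rank ∂_2 = (18 − 6) − 12 = 0, and ∂_2 has invariant factor 2 > 1, so H_1 ≅ Z/2Z.
  H_2: rank ker ∂_2 − rank ∂_3 = (12 − 12) − 0 = 0, and there is no ∂_3, so H_2 ≅ 0.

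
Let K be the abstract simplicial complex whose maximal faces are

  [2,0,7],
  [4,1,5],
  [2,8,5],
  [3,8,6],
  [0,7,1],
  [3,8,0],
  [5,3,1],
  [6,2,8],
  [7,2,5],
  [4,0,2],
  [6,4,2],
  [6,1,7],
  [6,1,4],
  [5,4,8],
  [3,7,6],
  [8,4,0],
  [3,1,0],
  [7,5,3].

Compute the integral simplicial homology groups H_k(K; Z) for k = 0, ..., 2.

H_0 ≅ Z,  H_1 ≅ Z ⊕ Z/2,  H_2 = 0.

K has 9 vertices, 27 edges, 18 triangles.
rank ∂_0 = 0, rank ∂_1 = 8 ⇒ b_0 = 9 − 0 − 8 = 1; all invariant factors of ∂_1 are 1 so no torsion. So H_0 ≅ Z.
rank ∂_1 = 8, rank ∂_2 = 18 ⇒ b_1 = 27 − 8 − 18 = 1; ∂_2 has invariant factor(s) [2] giving torsion. So H_1 ≅ Z ⊕ Z/2.
rank ∂_2 = 18, rank ∂_3 = 0 ⇒ b_2 = 18 − 18 − 0 = 0. So H_2 ≅ 0.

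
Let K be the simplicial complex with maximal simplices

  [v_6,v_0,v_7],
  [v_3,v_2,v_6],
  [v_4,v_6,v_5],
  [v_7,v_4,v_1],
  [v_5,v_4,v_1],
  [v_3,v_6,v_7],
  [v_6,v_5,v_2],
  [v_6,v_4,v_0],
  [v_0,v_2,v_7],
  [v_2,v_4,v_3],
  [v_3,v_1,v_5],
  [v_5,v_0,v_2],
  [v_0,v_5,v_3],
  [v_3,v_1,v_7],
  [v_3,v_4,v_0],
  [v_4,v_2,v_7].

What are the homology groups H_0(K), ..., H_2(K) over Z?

Order the vertices as v_0 < v_1 < v_2 < v_3 < v_4 < v_5 < v_6 < v_7. Listing each simplex with vertices in this order, K has dimension 2 with simplices:

  0-simplices (8): [v_0], [v_1], [v_2], [v_3], [v_4], [v_5], [v_6], [v_7]
  1-simplices (24): (24 of them)
  2-simplices (16): (16 of them)

Hence C_0 ≅ Z^8, C_1 ≅ Z^24, C_2 ≅ Z^16.

∂_1: C_1 → C_0 is given by ∂[p,q] = [q] − [p].
This gives a 8×24 integer matrix of rank 7; reducing to Smith normal form yields diagonal entries (1,1,1,1,1,1,1).

Boundary ∂_2: C_2 → C_1 maps a triangle to the signed sum of its edges. For instance
  ∂[v_0,v_4,v_6] = [v_4,v_6] − [v_0,v_6] + [v_0,v_4],
  ∂[v_0,v_2,v_7] = [v_2,v_7] − [v_0,v_7] + [v_0,v_2].
As a 24×16 matrix over Z this has rank 15, with invariant factors (1,1,1,1,1,1,1,1,1,1,1,1,1,1,1).

Computing H_k = (kernel of ∂_k) / (image of ∂_{k+1}):

  H_0: rank C_0 − rank ∂_1 = 8 − 7 = 1, and the invariant factors of ∂_1 are all 1, so H_0 = Z.
  H_1: rank ker ∂_1 − rank ∂_2 = (24 − 7) − 15 = 2, and the invariant factors of ∂_2 are all 1, so H_1 = Z^2.
  H_2: rank ker ∂_2 − rank ∂_3 = (16 − 15) − 0 = 1, and there is no ∂_3, so H_2 = Z.

H_0 ≅ Z,  H_1 ≅ Z^2,  H_2 ≅ Z.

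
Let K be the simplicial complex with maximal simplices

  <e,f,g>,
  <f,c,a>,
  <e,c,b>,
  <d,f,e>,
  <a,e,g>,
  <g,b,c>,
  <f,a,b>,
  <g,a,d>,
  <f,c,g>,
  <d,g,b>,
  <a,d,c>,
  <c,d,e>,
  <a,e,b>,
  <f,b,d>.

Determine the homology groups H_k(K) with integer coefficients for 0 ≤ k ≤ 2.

K has 7 vertices, 21 edges, 14 triangles.
rank ∂_0 = 0, rank ∂_1 = 6 ⇒ b_0 = 7 − 0 − 6 = 1; all invariant factors of ∂_1 are 1 so no torsion. So H_0 = Z.
rank ∂_1 = 6, rank ∂_2 = 13 ⇒ b_1 = 21 − 6 − 13 = 2; all invariant factors of ∂_2 are 1 so no torsion. So H_1 = Z^2.
rank ∂_2 = 13, rank ∂_3 = 0 ⇒ b_2 = 14 − 13 − 0 = 1. So H_2 = Z.

H_0 ≅ Z,  H_1 ≅ Z^2,  H_2 ≅ Z.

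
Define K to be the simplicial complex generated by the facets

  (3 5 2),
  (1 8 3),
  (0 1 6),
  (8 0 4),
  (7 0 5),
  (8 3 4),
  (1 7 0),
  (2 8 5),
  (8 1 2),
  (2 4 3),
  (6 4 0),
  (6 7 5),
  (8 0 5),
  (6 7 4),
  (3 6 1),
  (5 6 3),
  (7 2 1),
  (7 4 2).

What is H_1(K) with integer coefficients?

H_1 ≅ Z ⊕ Z/2.

Take the total order 0 < 1 < 2 < 3 < 4 < 5 < 6 < 7 < 8 on the vertex set. Then K (dimension 2) consists of the simplices:

  0-simplices (9): [0], [1], [2], [3], [4], [5], [6], [7], [8]
  1-simplices (27): (27 of them)
  2-simplices (18): [0,1,6], [0,1,7], [0,4,6], [0,4,8], [0,5,7], [0,5,8], [1,2,7], [1,2,8], [1,3,6], [1,3,8], [2,3,4], [2,3,5], [2,4,7], [2,5,8], [3,4,8], [3,5,6], [4,6,7], [5,6,7]

so the chain groups are C_0 ≅ Z^9, C_1 ≅ Z^27, C_2 ≅ Z^18.

The boundary map ∂_1: C_1 → C_0 is given by ∂[p,q] = [q] − [p]. For instance
  ∂[1,3] = [3] − [1].
This gives a 9×27 integer matrix of rank 8; reducing to Smith normal form yields diagonal entries (1,1,1,1,1,1,1,1).

∂_2: C_2 → C_1 acts by ∂[p,q,r] = [q,r] − [p,r] + [p,q]. For instance
  ∂[0,5,8] = [5,8] − [0,8] + [0,5],
  ∂[2,5,8] = [5,8] − [2,8] + [2,5].
The 27×18 boundary matrix has rank 18 and Smith normal form diag(1,1,1,1,1,1,1,1,1,1,1,1,1,1,1,1,1,2).

From H_k ≅ ker(∂_k) / im(∂_{k+1}) we obtain:

  H_1: rank ker ∂_1 − rank ∂_2 = (27 − 8) − 18 = 1, and ∂_2 has invariant factor 2 > 1, so H_1 = Z ⊕ Z/2.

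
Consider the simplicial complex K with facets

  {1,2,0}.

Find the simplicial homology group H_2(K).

H_2 ≅ 0.

K has 3 vertices, 3 edges, 1 triangle.
rank ∂_2 = 1, rank ∂_3 = 0 ⇒ b_2 = 1 − 1 − 0 = 0. So H_2 ≅ 0.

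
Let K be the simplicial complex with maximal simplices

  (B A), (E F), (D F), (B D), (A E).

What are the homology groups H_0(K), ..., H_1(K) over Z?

H_0 = Z,  H_1 = Z.

Order the vertices as A < B < D < E < F. Listing each simplex with vertices in this order, K has dimension 1 with simplices:

  0-simplices (5): A, B, D, E, F
  1-simplices (5): AB, AE, BD, DF, EF

Hence C_0 ≅ Z^5, C_1 ≅ Z^5.

∂_1: C_1 → C_0 sends each edge [p,q] (with p < q) to q − p. For instance
  ∂EF = F − E.
The resulting 5×5 matrix has rank 4, and its Smith normal form has invariant factors (1,1,1,1).

Now H_k = ker ∂_k / im ∂_{k+1}, so:

  H_0: rank C_0 − rank ∂_1 = 5 − 4 = 1, and the invariant factors of ∂_1 are all 1, so H_0 = Z.
  H_1: rank ker ∂_1 − rank ∂_2 = (5 − 4) − 0 = 1, and there is no ∂_2, so H_1 = Z.

As a check, the Euler characteristic is 5 − 5 = 0, which agrees with 1 − 1 = 0.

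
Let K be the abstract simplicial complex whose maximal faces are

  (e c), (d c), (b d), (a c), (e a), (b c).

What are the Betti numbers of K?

Take the total order a < b < c < d < e on the vertex set. Then K (dimension 1) consists of the simplices:

  0-simplices (5): a, b, c, d, e
  1-simplices (6): ac, ae, bc, bd, cd, ce

so the chain groups are C_0 ≅ Z^5, C_1 ≅ Z^6.

Boundary ∂_1: C_1 → C_0 is given by ∂[p,q] = [q] − [p]. For instance
  ∂ac = c − a.
The resulting 5×6 matrix has rank 4, and its Smith normal form has invariant factors (1,1,1,1).

From H_k ≅ ker(∂_k) / im(∂_{k+1}) we obtain:

  H_0: rank C_0 − rank ∂_1 = 5 − 4 = 1, and the invariant factors of ∂_1 are all 1, so H_0 = Z.
  H_1: rank ker ∂_1 − rank ∂_2 = (6 − 4) − 0 = 2, and there is no ∂_2, so H_1 = Z^2.

(K is a triangulation of a wedge of 2 circles.)

Hence the Betti numbers are b_0 = 1, b_1 = 2.

b_0 = 1, b_1 = 2.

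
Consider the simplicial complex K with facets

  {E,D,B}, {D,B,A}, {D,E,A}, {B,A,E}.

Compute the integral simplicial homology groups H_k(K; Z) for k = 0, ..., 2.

K has 4 vertices, 6 edges, 4 triangles.
rank ∂_0 = 0, rank ∂_1 = 3 ⇒ b_0 = 4 − 0 − 3 = 1; all invariant factors of ∂_1 are 1 so no torsion. So H_0 ≅ Z.
rank ∂_1 = 3, rank ∂_2 = 3 ⇒ b_1 = 6 − 3 − 3 = 0; all invariant factors of ∂_2 are 1 so no torsion. So H_1 ≅ 0.
rank ∂_2 = 3, rank ∂_3 = 0 ⇒ b_2 = 4 − 3 − 0 = 1. So H_2 ≅ Z.

H_0 ≅ Z,  H_1 = 0,  H_2 ≅ Z.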